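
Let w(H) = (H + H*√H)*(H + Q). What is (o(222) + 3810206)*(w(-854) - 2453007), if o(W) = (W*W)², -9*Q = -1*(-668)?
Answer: -36351562247981914/9 + 17355813637932392*I*√854/9 ≈ -4.0391e+15 + 5.6355e+16*I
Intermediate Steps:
Q = -668/9 (Q = -(-1)*(-668)/9 = -⅑*668 = -668/9 ≈ -74.222)
o(W) = W⁴ (o(W) = (W²)² = W⁴)
w(H) = (-668/9 + H)*(H + H^(3/2)) (w(H) = (H + H*√H)*(H - 668/9) = (H + H^(3/2))*(-668/9 + H) = (-668/9 + H)*(H + H^(3/2)))
(o(222) + 3810206)*(w(-854) - 2453007) = (222⁴ + 3810206)*(((-854)² + (-854)^(5/2) - 668/9*(-854) - (-570472)*I*√854/9) - 2453007) = (2428912656 + 3810206)*((729316 + 729316*I*√854 + 570472/9 - (-570472)*I*√854/9) - 2453007) = 2432722862*((729316 + 729316*I*√854 + 570472/9 + 570472*I*√854/9) - 2453007) = 2432722862*((7134316/9 + 7134316*I*√854/9) - 2453007) = 2432722862*(-14942747/9 + 7134316*I*√854/9) = -36351562247981914/9 + 17355813637932392*I*√854/9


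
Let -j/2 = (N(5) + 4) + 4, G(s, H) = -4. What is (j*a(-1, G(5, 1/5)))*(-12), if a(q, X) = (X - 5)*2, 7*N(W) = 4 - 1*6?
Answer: -23328/7 ≈ -3332.6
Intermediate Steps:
N(W) = -2/7 (N(W) = (4 - 1*6)/7 = (4 - 6)/7 = (1/7)*(-2) = -2/7)
j = -108/7 (j = -2*((-2/7 + 4) + 4) = -2*(26/7 + 4) = -2*54/7 = -108/7 ≈ -15.429)
a(q, X) = -10 + 2*X (a(q, X) = (-5 + X)*2 = -10 + 2*X)
(j*a(-1, G(5, 1/5)))*(-12) = -108*(-10 + 2*(-4))/7*(-12) = -108*(-10 - 8)/7*(-12) = -108/7*(-18)*(-12) = (1944/7)*(-12) = -23328/7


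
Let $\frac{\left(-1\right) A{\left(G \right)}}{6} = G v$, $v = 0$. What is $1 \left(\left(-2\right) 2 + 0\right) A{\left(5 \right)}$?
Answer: $0$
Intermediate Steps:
$A{\left(G \right)} = 0$ ($A{\left(G \right)} = - 6 G 0 = \left(-6\right) 0 = 0$)
$1 \left(\left(-2\right) 2 + 0\right) A{\left(5 \right)} = 1 \left(\left(-2\right) 2 + 0\right) 0 = 1 \left(-4 + 0\right) 0 = 1 \left(-4\right) 0 = \left(-4\right) 0 = 0$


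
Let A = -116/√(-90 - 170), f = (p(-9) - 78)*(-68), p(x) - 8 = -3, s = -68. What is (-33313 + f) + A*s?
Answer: -28349 - 3944*I*√65/65 ≈ -28349.0 - 489.19*I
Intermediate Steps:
p(x) = 5 (p(x) = 8 - 3 = 5)
f = 4964 (f = (5 - 78)*(-68) = -73*(-68) = 4964)
A = 58*I*√65/65 (A = -116*(-I*√65/130) = -(-58)*I*√65/65 = 58*I*√65/65 ≈ 7.194*I)
(-33313 + f) + A*s = (-33313 + 4964) + (58*I*√65/65)*(-68) = -28349 - 3944*I*√65/65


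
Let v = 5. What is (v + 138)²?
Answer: 20449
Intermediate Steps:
(v + 138)² = (5 + 138)² = 143² = 20449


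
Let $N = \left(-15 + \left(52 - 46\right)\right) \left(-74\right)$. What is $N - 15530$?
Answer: $-14864$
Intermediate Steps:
$N = 666$ ($N = \left(-15 + \left(52 - 46\right)\right) \left(-74\right) = \left(-15 + 6\right) \left(-74\right) = \left(-9\right) \left(-74\right) = 666$)
$N - 15530 = 666 - 15530 = -14864$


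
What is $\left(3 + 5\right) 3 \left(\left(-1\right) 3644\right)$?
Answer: $-87456$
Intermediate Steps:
$\left(3 + 5\right) 3 \left(\left(-1\right) 3644\right) = 8 \cdot 3 \left(-3644\right) = 24 \left(-3644\right) = -87456$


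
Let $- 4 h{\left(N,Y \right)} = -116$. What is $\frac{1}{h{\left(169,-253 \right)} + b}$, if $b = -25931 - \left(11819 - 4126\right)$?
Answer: $- \frac{1}{33595} \approx -2.9766 \cdot 10^{-5}$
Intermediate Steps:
$h{\left(N,Y \right)} = 29$ ($h{\left(N,Y \right)} = \left(- \frac{1}{4}\right) \left(-116\right) = 29$)
$b = -33624$ ($b = -25931 - 7693 = -33624$)
$\frac{1}{h{\left(169,-253 \right)} + b} = \frac{1}{29 - 33624} = \frac{1}{-33595} = - \frac{1}{33595}$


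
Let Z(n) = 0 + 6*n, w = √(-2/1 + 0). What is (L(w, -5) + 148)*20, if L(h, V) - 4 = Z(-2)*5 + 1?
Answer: 1860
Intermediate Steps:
w = I*√2 (w = √(-2*1 + 0) = √(-2 + 0) = √(-2) = I*√2 ≈ 1.4142*I)
Z(n) = 6*n
L(h, V) = -55 (L(h, V) = 4 + ((6*(-2))*5 + 1) = 4 + (-12*5 + 1) = 4 + (-60 + 1) = 4 - 59 = -55)
(L(w, -5) + 148)*20 = (-55 + 148)*20 = 93*20 = 1860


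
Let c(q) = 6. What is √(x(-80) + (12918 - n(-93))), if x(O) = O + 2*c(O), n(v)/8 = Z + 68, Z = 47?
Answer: √11930 ≈ 109.22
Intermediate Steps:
n(v) = 920 (n(v) = 8*(47 + 68) = 8*115 = 920)
x(O) = 12 + O (x(O) = O + 2*6 = O + 12 = 12 + O)
√(x(-80) + (12918 - n(-93))) = √((12 - 80) + (12918 - 1*920)) = √(-68 + (12918 - 920)) = √(-68 + 11998) = √11930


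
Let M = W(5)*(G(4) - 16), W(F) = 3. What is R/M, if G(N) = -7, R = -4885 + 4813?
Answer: 24/23 ≈ 1.0435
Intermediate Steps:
R = -72
M = -69 (M = 3*(-7 - 16) = 3*(-23) = -69)
R/M = -72/(-69) = -72*(-1/69) = 24/23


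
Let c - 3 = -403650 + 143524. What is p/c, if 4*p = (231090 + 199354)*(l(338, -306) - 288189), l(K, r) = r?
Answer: 31045235445/260123 ≈ 1.1935e+5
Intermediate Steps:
c = -260123 (c = 3 + (-403650 + 143524) = 3 - 260126 = -260123)
p = -31045235445 (p = ((231090 + 199354)*(-306 - 288189))/4 = (430444*(-288495))/4 = (¼)*(-124180941780) = -31045235445)
p/c = -31045235445/(-260123) = -31045235445*(-1/260123) = 31045235445/260123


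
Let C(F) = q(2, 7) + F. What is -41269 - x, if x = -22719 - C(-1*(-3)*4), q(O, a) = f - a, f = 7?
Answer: -18538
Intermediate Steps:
q(O, a) = 7 - a
C(F) = F (C(F) = (7 - 1*7) + F = (7 - 7) + F = 0 + F = F)
x = -22731 (x = -22719 - (-1*(-3))*4 = -22719 - 3*4 = -22719 - 1*12 = -22719 - 12 = -22731)
-41269 - x = -41269 - 1*(-22731) = -41269 + 22731 = -18538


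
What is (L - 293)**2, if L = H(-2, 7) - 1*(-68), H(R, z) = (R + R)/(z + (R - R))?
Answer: 2493241/49 ≈ 50883.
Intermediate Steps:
H(R, z) = 2*R/z (H(R, z) = (2*R)/(z + 0) = (2*R)/z = 2*R/z)
L = 472/7 (L = 2*(-2)/7 - 1*(-68) = 2*(-2)*(1/7) + 68 = -4/7 + 68 = 472/7 ≈ 67.429)
(L - 293)**2 = (472/7 - 293)**2 = (-1579/7)**2 = 2493241/49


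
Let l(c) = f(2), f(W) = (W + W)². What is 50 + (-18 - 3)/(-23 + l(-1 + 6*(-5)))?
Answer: 53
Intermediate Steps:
f(W) = 4*W² (f(W) = (2*W)² = 4*W²)
l(c) = 16 (l(c) = 4*2² = 4*4 = 16)
50 + (-18 - 3)/(-23 + l(-1 + 6*(-5))) = 50 + (-18 - 3)/(-23 + 16) = 50 - 21/(-7) = 50 - 21*(-⅐) = 50 + 3 = 53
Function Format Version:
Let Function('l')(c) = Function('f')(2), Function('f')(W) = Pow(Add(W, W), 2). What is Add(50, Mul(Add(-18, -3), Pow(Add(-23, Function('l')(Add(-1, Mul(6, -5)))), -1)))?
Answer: 53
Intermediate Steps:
Function('f')(W) = Mul(4, Pow(W, 2)) (Function('f')(W) = Pow(Mul(2, W), 2) = Mul(4, Pow(W, 2)))
Function('l')(c) = 16 (Function('l')(c) = Mul(4, Pow(2, 2)) = Mul(4, 4) = 16)
Add(50, Mul(Add(-18, -3), Pow(Add(-23, Function('l')(Add(-1, Mul(6, -5)))), -1))) = Add(50, Mul(Add(-18, -3), Pow(Add(-23, 16), -1))) = Add(50, Mul(-21, Pow(-7, -1))) = Add(50, Mul(-21, Rational(-1, 7))) = Add(50, 3) = 53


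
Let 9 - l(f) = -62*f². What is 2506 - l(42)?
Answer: -106871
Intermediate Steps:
l(f) = 9 + 62*f² (l(f) = 9 - (-62)*f² = 9 + 62*f²)
2506 - l(42) = 2506 - (9 + 62*42²) = 2506 - (9 + 62*1764) = 2506 - (9 + 109368) = 2506 - 1*109377 = 2506 - 109377 = -106871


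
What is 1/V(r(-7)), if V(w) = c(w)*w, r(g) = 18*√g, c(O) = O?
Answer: -1/2268 ≈ -0.00044092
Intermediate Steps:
V(w) = w² (V(w) = w*w = w²)
1/V(r(-7)) = 1/((18*√(-7))²) = 1/((18*(I*√7))²) = 1/((18*I*√7)²) = 1/(-2268) = -1/2268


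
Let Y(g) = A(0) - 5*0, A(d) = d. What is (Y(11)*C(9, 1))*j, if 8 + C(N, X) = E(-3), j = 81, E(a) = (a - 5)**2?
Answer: 0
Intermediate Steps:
E(a) = (-5 + a)**2
C(N, X) = 56 (C(N, X) = -8 + (-5 - 3)**2 = -8 + (-8)**2 = -8 + 64 = 56)
Y(g) = 0 (Y(g) = 0 - 5*0 = 0 + 0 = 0)
(Y(11)*C(9, 1))*j = (0*56)*81 = 0*81 = 0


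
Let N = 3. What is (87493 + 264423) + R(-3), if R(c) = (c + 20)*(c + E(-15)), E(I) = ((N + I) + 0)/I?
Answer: 1759393/5 ≈ 3.5188e+5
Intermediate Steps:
E(I) = (3 + I)/I (E(I) = ((3 + I) + 0)/I = (3 + I)/I)
R(c) = (20 + c)*(⅘ + c) (R(c) = (c + 20)*(c + (3 - 15)/(-15)) = (20 + c)*(c - 1/15*(-12)) = (20 + c)*(c + ⅘) = (20 + c)*(⅘ + c))
(87493 + 264423) + R(-3) = (87493 + 264423) + (16 + (-3)² + (104/5)*(-3)) = 351916 + (16 + 9 - 312/5) = 351916 - 187/5 = 1759393/5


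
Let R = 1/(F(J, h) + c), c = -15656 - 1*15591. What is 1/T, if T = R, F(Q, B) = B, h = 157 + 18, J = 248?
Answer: -31072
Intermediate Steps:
h = 175
c = -31247 (c = -15656 - 15591 = -31247)
R = -1/31072 (R = 1/(175 - 31247) = 1/(-31072) = -1/31072 ≈ -3.2183e-5)
T = -1/31072 ≈ -3.2183e-5
1/T = 1/(-1/31072) = -31072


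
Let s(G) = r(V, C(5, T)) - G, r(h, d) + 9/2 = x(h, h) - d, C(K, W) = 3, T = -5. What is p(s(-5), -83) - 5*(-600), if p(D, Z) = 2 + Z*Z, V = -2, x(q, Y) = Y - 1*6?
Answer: 9891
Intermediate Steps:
x(q, Y) = -6 + Y (x(q, Y) = Y - 6 = -6 + Y)
r(h, d) = -21/2 + h - d (r(h, d) = -9/2 + ((-6 + h) - d) = -9/2 + (-6 + h - d) = -21/2 + h - d)
s(G) = -31/2 - G (s(G) = (-21/2 - 2 - 1*3) - G = (-21/2 - 2 - 3) - G = -31/2 - G)
p(D, Z) = 2 + Z²
p(s(-5), -83) - 5*(-600) = (2 + (-83)²) - 5*(-600) = (2 + 6889) - 1*(-3000) = 6891 + 3000 = 9891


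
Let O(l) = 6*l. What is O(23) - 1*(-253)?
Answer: 391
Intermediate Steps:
O(23) - 1*(-253) = 6*23 - 1*(-253) = 138 + 253 = 391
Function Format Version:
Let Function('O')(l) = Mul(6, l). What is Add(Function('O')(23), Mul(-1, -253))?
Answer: 391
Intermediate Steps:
Add(Function('O')(23), Mul(-1, -253)) = Add(Mul(6, 23), Mul(-1, -253)) = Add(138, 253) = 391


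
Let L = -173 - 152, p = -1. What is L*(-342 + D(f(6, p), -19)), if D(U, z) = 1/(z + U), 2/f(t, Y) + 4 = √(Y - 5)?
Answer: 6114173/55 - 13*I*√6/165 ≈ 1.1117e+5 - 0.19299*I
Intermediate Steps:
L = -325
f(t, Y) = 2/(-4 + √(-5 + Y)) (f(t, Y) = 2/(-4 + √(Y - 5)) = 2/(-4 + √(-5 + Y)))
D(U, z) = 1/(U + z)
L*(-342 + D(f(6, p), -19)) = -325*(-342 + 1/(2/(-4 + √(-5 - 1)) - 19)) = -325*(-342 + 1/(2/(-4 + √(-6)) - 19)) = -325*(-342 + 1/(2/(-4 + I*√6) - 19)) = -325*(-342 + 1/(-19 + 2/(-4 + I*√6))) = 111150 - 325/(-19 + 2/(-4 + I*√6))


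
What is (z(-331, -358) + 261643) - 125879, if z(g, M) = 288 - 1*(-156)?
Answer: 136208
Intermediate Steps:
z(g, M) = 444 (z(g, M) = 288 + 156 = 444)
(z(-331, -358) + 261643) - 125879 = (444 + 261643) - 125879 = 262087 - 125879 = 136208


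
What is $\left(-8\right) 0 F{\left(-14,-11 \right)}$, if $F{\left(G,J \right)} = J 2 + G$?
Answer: $0$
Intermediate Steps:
$F{\left(G,J \right)} = G + 2 J$ ($F{\left(G,J \right)} = 2 J + G = G + 2 J$)
$\left(-8\right) 0 F{\left(-14,-11 \right)} = \left(-8\right) 0 \left(-14 + 2 \left(-11\right)\right) = 0 \left(-14 - 22\right) = 0 \left(-36\right) = 0$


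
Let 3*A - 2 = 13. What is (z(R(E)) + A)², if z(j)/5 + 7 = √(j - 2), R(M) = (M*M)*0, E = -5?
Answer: 850 - 300*I*√2 ≈ 850.0 - 424.26*I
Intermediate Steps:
R(M) = 0 (R(M) = M²*0 = 0)
A = 5 (A = ⅔ + (⅓)*13 = ⅔ + 13/3 = 5)
z(j) = -35 + 5*√(-2 + j) (z(j) = -35 + 5*√(j - 2) = -35 + 5*√(-2 + j))
(z(R(E)) + A)² = ((-35 + 5*√(-2 + 0)) + 5)² = ((-35 + 5*√(-2)) + 5)² = ((-35 + 5*(I*√2)) + 5)² = ((-35 + 5*I*√2) + 5)² = (-30 + 5*I*√2)²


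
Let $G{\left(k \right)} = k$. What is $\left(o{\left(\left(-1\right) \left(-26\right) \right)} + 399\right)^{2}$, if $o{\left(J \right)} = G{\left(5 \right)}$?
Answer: $163216$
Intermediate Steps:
$o{\left(J \right)} = 5$
$\left(o{\left(\left(-1\right) \left(-26\right) \right)} + 399\right)^{2} = \left(5 + 399\right)^{2} = 404^{2} = 163216$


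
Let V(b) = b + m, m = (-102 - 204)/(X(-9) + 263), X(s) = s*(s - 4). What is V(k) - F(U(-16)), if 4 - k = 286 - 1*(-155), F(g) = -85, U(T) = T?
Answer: -67033/190 ≈ -352.81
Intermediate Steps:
k = -437 (k = 4 - (286 - 1*(-155)) = 4 - (286 + 155) = 4 - 1*441 = 4 - 441 = -437)
X(s) = s*(-4 + s)
m = -153/190 (m = (-102 - 204)/(-9*(-4 - 9) + 263) = -306/(-9*(-13) + 263) = -306/(117 + 263) = -306/380 = -306*1/380 = -153/190 ≈ -0.80526)
V(b) = -153/190 + b (V(b) = b - 153/190 = -153/190 + b)
V(k) - F(U(-16)) = (-153/190 - 437) - 1*(-85) = -83183/190 + 85 = -67033/190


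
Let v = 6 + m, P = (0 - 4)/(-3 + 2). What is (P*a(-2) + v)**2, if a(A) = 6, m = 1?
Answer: 961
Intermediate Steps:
P = 4 (P = -4/(-1) = -4*(-1) = 4)
v = 7 (v = 6 + 1 = 7)
(P*a(-2) + v)**2 = (4*6 + 7)**2 = (24 + 7)**2 = 31**2 = 961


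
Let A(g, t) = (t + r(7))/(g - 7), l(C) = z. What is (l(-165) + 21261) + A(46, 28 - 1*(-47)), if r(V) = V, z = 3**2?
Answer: 829612/39 ≈ 21272.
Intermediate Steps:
z = 9
l(C) = 9
A(g, t) = (7 + t)/(-7 + g) (A(g, t) = (t + 7)/(g - 7) = (7 + t)/(-7 + g))
(l(-165) + 21261) + A(46, 28 - 1*(-47)) = (9 + 21261) + (7 + (28 - 1*(-47)))/(-7 + 46) = 21270 + (7 + (28 + 47))/39 = 21270 + (7 + 75)/39 = 21270 + (1/39)*82 = 21270 + 82/39 = 829612/39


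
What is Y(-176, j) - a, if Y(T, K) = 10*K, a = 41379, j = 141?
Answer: -39969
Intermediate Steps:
Y(-176, j) - a = 10*141 - 1*41379 = 1410 - 41379 = -39969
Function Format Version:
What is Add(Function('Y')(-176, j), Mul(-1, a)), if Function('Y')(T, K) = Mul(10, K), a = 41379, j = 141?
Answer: -39969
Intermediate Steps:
Add(Function('Y')(-176, j), Mul(-1, a)) = Add(Mul(10, 141), Mul(-1, 41379)) = Add(1410, -41379) = -39969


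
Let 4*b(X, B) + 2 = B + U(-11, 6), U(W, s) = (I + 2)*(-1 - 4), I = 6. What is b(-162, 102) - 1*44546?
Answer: -44531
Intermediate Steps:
U(W, s) = -40 (U(W, s) = (6 + 2)*(-1 - 4) = 8*(-5) = -40)
b(X, B) = -21/2 + B/4 (b(X, B) = -1/2 + (B - 40)/4 = -1/2 + (-40 + B)/4 = -1/2 + (-10 + B/4) = -21/2 + B/4)
b(-162, 102) - 1*44546 = (-21/2 + (1/4)*102) - 1*44546 = (-21/2 + 51/2) - 44546 = 15 - 44546 = -44531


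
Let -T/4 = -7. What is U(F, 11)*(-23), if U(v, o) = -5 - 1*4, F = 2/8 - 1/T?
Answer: 207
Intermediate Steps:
T = 28 (T = -4*(-7) = 28)
F = 3/14 (F = 2/8 - 1/28 = 2*(⅛) - 1*1/28 = ¼ - 1/28 = 3/14 ≈ 0.21429)
U(v, o) = -9 (U(v, o) = -5 - 4 = -9)
U(F, 11)*(-23) = -9*(-23) = 207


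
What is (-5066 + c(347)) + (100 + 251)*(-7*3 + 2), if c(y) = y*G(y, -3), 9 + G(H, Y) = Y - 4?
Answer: -17287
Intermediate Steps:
G(H, Y) = -13 + Y (G(H, Y) = -9 + (Y - 4) = -9 + (-4 + Y) = -13 + Y)
c(y) = -16*y (c(y) = y*(-13 - 3) = y*(-16) = -16*y)
(-5066 + c(347)) + (100 + 251)*(-7*3 + 2) = (-5066 - 16*347) + (100 + 251)*(-7*3 + 2) = (-5066 - 5552) + 351*(-21 + 2) = -10618 + 351*(-19) = -10618 - 6669 = -17287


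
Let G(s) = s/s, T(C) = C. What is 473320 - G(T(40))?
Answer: 473319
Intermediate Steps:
G(s) = 1
473320 - G(T(40)) = 473320 - 1*1 = 473320 - 1 = 473319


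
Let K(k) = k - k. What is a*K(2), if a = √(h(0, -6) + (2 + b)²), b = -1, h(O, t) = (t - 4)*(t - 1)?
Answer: 0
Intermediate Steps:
K(k) = 0
h(O, t) = (-1 + t)*(-4 + t) (h(O, t) = (-4 + t)*(-1 + t) = (-1 + t)*(-4 + t))
a = √71 (a = √((4 + (-6)² - 5*(-6)) + (2 - 1)²) = √((4 + 36 + 30) + 1²) = √(70 + 1) = √71 ≈ 8.4261)
a*K(2) = √71*0 = 0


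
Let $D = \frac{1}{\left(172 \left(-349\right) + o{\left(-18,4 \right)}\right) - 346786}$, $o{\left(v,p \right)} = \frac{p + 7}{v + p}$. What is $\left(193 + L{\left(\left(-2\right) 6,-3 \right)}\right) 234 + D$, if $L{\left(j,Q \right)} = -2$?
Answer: $\frac{254550520444}{5695407} \approx 44694.0$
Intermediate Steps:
$o{\left(v,p \right)} = \frac{7 + p}{p + v}$
$D = - \frac{14}{5695407}$ ($D = \frac{1}{\left(172 \left(-349\right) + \frac{7 + 4}{4 - 18}\right) - 346786} = \frac{1}{\left(-60028 + \frac{1}{-14} \cdot 11\right) - 346786} = \frac{1}{\left(-60028 - \frac{11}{14}\right) - 346786} = \frac{1}{- \frac{840403}{14} - 346786} = \frac{1}{- \frac{5695407}{14}} = - \frac{14}{5695407} \approx -2.4581 \cdot 10^{-6}$)
$\left(193 + L{\left(\left(-2\right) 6,-3 \right)}\right) 234 + D = \left(193 - 2\right) 234 - \frac{14}{5695407} = 191 \cdot 234 - \frac{14}{5695407} = 44694 - \frac{14}{5695407} = \frac{254550520444}{5695407}$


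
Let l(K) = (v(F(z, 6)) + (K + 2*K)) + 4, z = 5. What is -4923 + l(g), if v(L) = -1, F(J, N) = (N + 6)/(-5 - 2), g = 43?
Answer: -4791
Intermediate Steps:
F(J, N) = -6/7 - N/7 (F(J, N) = (6 + N)/(-7) = (6 + N)*(-⅐) = -6/7 - N/7)
l(K) = 3 + 3*K (l(K) = (-1 + (K + 2*K)) + 4 = (-1 + 3*K) + 4 = 3 + 3*K)
-4923 + l(g) = -4923 + (3 + 3*43) = -4923 + (3 + 129) = -4923 + 132 = -4791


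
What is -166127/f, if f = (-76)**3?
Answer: 166127/438976 ≈ 0.37844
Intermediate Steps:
f = -438976
-166127/f = -166127/(-438976) = -166127*(-1/438976) = 166127/438976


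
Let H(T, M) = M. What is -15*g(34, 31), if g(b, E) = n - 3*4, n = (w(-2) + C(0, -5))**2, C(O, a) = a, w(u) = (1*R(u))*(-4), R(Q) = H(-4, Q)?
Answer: 45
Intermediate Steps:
R(Q) = Q
w(u) = -4*u (w(u) = (1*u)*(-4) = u*(-4) = -4*u)
n = 9 (n = (-4*(-2) - 5)**2 = (8 - 5)**2 = 3**2 = 9)
g(b, E) = -3 (g(b, E) = 9 - 3*4 = 9 - 12 = -3)
-15*g(34, 31) = -15*(-3) = 45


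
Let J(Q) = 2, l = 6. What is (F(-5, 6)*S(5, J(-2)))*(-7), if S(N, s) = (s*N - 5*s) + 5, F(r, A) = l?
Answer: -210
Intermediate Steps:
F(r, A) = 6
S(N, s) = 5 - 5*s + N*s (S(N, s) = (N*s - 5*s) + 5 = (-5*s + N*s) + 5 = 5 - 5*s + N*s)
(F(-5, 6)*S(5, J(-2)))*(-7) = (6*(5 - 5*2 + 5*2))*(-7) = (6*(5 - 10 + 10))*(-7) = (6*5)*(-7) = 30*(-7) = -210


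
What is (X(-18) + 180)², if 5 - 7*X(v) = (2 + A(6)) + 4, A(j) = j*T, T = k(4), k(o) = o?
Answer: 1525225/49 ≈ 31127.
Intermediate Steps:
T = 4
A(j) = 4*j (A(j) = j*4 = 4*j)
X(v) = -25/7 (X(v) = 5/7 - ((2 + 4*6) + 4)/7 = 5/7 - ((2 + 24) + 4)/7 = 5/7 - (26 + 4)/7 = 5/7 - ⅐*30 = 5/7 - 30/7 = -25/7)
(X(-18) + 180)² = (-25/7 + 180)² = (1235/7)² = 1525225/49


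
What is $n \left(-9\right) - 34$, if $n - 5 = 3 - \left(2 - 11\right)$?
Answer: $-187$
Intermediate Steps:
$n = 17$ ($n = 5 + \left(3 - \left(2 - 11\right)\right) = 5 + \left(3 - -9\right) = 5 + \left(3 + 9\right) = 5 + 12 = 17$)
$n \left(-9\right) - 34 = 17 \left(-9\right) - 34 = -153 - 34 = -187$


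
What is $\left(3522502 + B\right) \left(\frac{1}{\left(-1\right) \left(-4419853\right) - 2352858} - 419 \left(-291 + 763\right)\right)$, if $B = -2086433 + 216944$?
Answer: $- \frac{675727691424900067}{2066995} \approx -3.2691 \cdot 10^{11}$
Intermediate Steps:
$B = -1869489$
$\left(3522502 + B\right) \left(\frac{1}{\left(-1\right) \left(-4419853\right) - 2352858} - 419 \left(-291 + 763\right)\right) = \left(3522502 - 1869489\right) \left(\frac{1}{\left(-1\right) \left(-4419853\right) - 2352858} - 419 \left(-291 + 763\right)\right) = 1653013 \left(\frac{1}{4419853 - 2352858} - 197768\right) = 1653013 \left(\frac{1}{2066995} - 197768\right) = 1653013 \left(- \frac{408785467159}{2066995}\right) = - \frac{675727691424900067}{2066995}$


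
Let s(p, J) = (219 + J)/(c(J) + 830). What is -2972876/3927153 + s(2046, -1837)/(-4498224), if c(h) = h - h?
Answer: -1849883874802061/2443687919550960 ≈ -0.75700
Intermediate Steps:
c(h) = 0
s(p, J) = 219/830 + J/830 (s(p, J) = (219 + J)/(0 + 830) = (219 + J)/830 = (219 + J)*(1/830) = 219/830 + J/830)
-2972876/3927153 + s(2046, -1837)/(-4498224) = -2972876/3927153 + (219/830 + (1/830)*(-1837))/(-4498224) = -2972876*1/3927153 + (219/830 - 1837/830)*(-1/4498224) = -2972876/3927153 - 809/415*(-1/4498224) = -2972876/3927153 + 809/1866762960 = -1849883874802061/2443687919550960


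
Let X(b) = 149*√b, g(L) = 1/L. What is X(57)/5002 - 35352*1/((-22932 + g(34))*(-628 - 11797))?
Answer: -1201968/9687610975 + 149*√57/5002 ≈ 0.22477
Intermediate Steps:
X(57)/5002 - 35352*1/((-22932 + g(34))*(-628 - 11797)) = (149*√57)/5002 - 35352*1/((-22932 + 1/34)*(-628 - 11797)) = (149*√57)*(1/5002) - 35352*(-1/(12425*(-22932 + 1/34))) = 149*√57/5002 - 35352/((-779687/34*(-12425))) = 149*√57/5002 - 35352/9687610975/34 = 149*√57/5002 - 35352*34/9687610975 = 149*√57/5002 - 1201968/9687610975 = -1201968/9687610975 + 149*√57/5002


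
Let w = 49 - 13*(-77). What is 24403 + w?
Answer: 25453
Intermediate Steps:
w = 1050 (w = 49 + 1001 = 1050)
24403 + w = 24403 + 1050 = 25453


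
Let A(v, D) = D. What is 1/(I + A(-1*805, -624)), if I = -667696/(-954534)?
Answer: -477267/297480760 ≈ -0.0016044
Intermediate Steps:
I = 333848/477267 (I = -667696*(-1/954534) = 333848/477267 ≈ 0.69950)
1/(I + A(-1*805, -624)) = 1/(333848/477267 - 624) = 1/(-297480760/477267) = -477267/297480760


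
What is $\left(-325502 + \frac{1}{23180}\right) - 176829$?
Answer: $- \frac{11644032579}{23180} \approx -5.0233 \cdot 10^{5}$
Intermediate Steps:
$\left(-325502 + \frac{1}{23180}\right) - 176829 = - \frac{7545136359}{23180} - 176829 = - \frac{11644032579}{23180}$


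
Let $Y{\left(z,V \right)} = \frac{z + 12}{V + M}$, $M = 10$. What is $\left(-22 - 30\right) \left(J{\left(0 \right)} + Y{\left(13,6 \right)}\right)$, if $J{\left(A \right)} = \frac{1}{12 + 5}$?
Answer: $- \frac{5733}{68} \approx -84.309$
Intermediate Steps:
$Y{\left(z,V \right)} = \frac{12 + z}{10 + V}$ ($Y{\left(z,V \right)} = \frac{z + 12}{V + 10} = \frac{12 + z}{10 + V}$)
$J{\left(A \right)} = \frac{1}{17}$
$\left(-22 - 30\right) \left(J{\left(0 \right)} + Y{\left(13,6 \right)}\right) = \left(-22 - 30\right) \left(\frac{1}{17} + \frac{12 + 13}{10 + 6}\right) = \left(-22 - 30\right) \left(\frac{1}{17} + \frac{1}{16} \cdot 25\right) = - 52 \left(\frac{1}{17} + \frac{1}{16} \cdot 25\right) = - 52 \left(\frac{1}{17} + \frac{25}{16}\right) = \left(-52\right) \frac{441}{272} = - \frac{5733}{68}$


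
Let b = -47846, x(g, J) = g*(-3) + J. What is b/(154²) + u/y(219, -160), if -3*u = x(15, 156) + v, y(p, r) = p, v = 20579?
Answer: -261059431/7790706 ≈ -33.509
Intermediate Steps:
x(g, J) = J - 3*g (x(g, J) = -3*g + J = J - 3*g)
u = -20690/3 (u = -((156 - 3*15) + 20579)/3 = -((156 - 45) + 20579)/3 = -(111 + 20579)/3 = -⅓*20690 = -20690/3 ≈ -6896.7)
b/(154²) + u/y(219, -160) = -47846/(154²) - 20690/3/219 = -47846/23716 - 20690/3*1/219 = -47846*1/23716 - 20690/657 = -23923/11858 - 20690/657 = -261059431/7790706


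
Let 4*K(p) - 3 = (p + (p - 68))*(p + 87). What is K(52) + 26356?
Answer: 110431/4 ≈ 27608.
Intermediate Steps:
K(p) = ¾ + (-68 + 2*p)*(87 + p)/4 (K(p) = ¾ + ((p + (p - 68))*(p + 87))/4 = ¾ + ((p + (-68 + p))*(87 + p))/4 = ¾ + ((-68 + 2*p)*(87 + p))/4 = ¾ + (-68 + 2*p)*(87 + p)/4)
K(52) + 26356 = (-5913/4 + (½)*52² + (53/2)*52) + 26356 = (-5913/4 + (½)*2704 + 1378) + 26356 = (-5913/4 + 1352 + 1378) + 26356 = 5007/4 + 26356 = 110431/4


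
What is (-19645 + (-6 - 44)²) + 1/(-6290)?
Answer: -107842051/6290 ≈ -17145.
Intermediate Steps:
(-19645 + (-6 - 44)²) + 1/(-6290) = (-19645 + (-50)²) - 1/6290 = (-19645 + 2500) - 1/6290 = -17145 - 1/6290 = -107842051/6290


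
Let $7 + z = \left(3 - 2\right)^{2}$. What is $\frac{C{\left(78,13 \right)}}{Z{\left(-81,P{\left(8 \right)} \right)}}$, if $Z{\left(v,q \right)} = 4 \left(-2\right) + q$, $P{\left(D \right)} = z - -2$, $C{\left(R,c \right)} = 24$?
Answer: $-2$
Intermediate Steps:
$z = -6$ ($z = -7 + \left(3 - 2\right)^{2} = -7 + 1^{2} = -7 + 1 = -6$)
$P{\left(D \right)} = -4$ ($P{\left(D \right)} = -6 - -2 = -6 + 2 = -4$)
$Z{\left(v,q \right)} = -8 + q$
$\frac{C{\left(78,13 \right)}}{Z{\left(-81,P{\left(8 \right)} \right)}} = \frac{24}{-8 - 4} = \frac{24}{-12} = 24 \left(- \frac{1}{12}\right) = -2$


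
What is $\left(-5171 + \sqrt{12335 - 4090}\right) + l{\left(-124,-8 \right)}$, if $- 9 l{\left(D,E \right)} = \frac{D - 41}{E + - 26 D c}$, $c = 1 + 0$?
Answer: $- \frac{49889753}{9648} + \sqrt{8245} \approx -5080.2$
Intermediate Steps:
$c = 1$
$l{\left(D,E \right)} = - \frac{-41 + D}{9 \left(E - 26 D\right)}$ ($l{\left(D,E \right)} = - \frac{\left(D - 41\right) \frac{1}{E + - 26 D 1}}{9} = - \frac{\left(-41 + D\right) \frac{1}{E - 26 D}}{9} = - \frac{\frac{1}{E - 26 D} \left(-41 + D\right)}{9} = - \frac{-41 + D}{9 \left(E - 26 D\right)}$)
$\left(-5171 + \sqrt{12335 - 4090}\right) + l{\left(-124,-8 \right)} = \left(-5171 + \sqrt{12335 - 4090}\right) + \frac{-41 - 124}{9 \left(\left(-1\right) \left(-8\right) + 26 \left(-124\right)\right)} = \left(-5171 + \sqrt{12335 - 4090}\right) + \frac{1}{9} \frac{1}{8 - 3224} \left(-165\right) = \left(-5171 + \sqrt{8245}\right) + \frac{1}{9} \frac{1}{-3216} \left(-165\right) = \left(-5171 + \sqrt{8245}\right) + \frac{1}{9} \left(- \frac{1}{3216}\right) \left(-165\right) = \left(-5171 + \sqrt{8245}\right) + \frac{55}{9648} = - \frac{49889753}{9648} + \sqrt{8245}$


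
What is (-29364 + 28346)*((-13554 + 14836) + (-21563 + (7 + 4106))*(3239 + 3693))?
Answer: 123139436124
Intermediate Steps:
(-29364 + 28346)*((-13554 + 14836) + (-21563 + (7 + 4106))*(3239 + 3693)) = -1018*(1282 + (-21563 + 4113)*6932) = -1018*(1282 - 17450*6932) = -1018*(1282 - 120963400) = -1018*(-120962118) = 123139436124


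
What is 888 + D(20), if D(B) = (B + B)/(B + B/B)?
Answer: 18688/21 ≈ 889.90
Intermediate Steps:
D(B) = 2*B/(1 + B) (D(B) = (2*B)/(B + 1) = (2*B)/(1 + B) = 2*B/(1 + B))
888 + D(20) = 888 + 2*20/(1 + 20) = 888 + 2*20/21 = 888 + 2*20*(1/21) = 888 + 40/21 = 18688/21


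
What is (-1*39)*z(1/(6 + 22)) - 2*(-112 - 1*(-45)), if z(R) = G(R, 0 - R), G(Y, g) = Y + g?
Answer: 134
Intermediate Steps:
z(R) = 0 (z(R) = R + (0 - R) = R - R = 0)
(-1*39)*z(1/(6 + 22)) - 2*(-112 - 1*(-45)) = -1*39*0 - 2*(-112 - 1*(-45)) = -39*0 - 2*(-112 + 45) = 0 - 2*(-67) = 0 + 134 = 134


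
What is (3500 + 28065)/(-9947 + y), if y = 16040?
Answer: 31565/6093 ≈ 5.1805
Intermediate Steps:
(3500 + 28065)/(-9947 + y) = (3500 + 28065)/(-9947 + 16040) = 31565/6093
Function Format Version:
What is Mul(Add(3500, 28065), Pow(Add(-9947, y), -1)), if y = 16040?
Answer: Rational(31565, 6093) ≈ 5.1805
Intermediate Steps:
Mul(Add(3500, 28065), Pow(Add(-9947, y), -1)) = Mul(Add(3500, 28065), Pow(Add(-9947, 16040), -1)) = Mul(31565, Pow(6093, -1)) = Mul(31565, Rational(1, 6093)) = Rational(31565, 6093)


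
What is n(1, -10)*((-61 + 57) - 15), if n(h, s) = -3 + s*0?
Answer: 57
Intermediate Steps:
n(h, s) = -3 (n(h, s) = -3 + 0 = -3)
n(1, -10)*((-61 + 57) - 15) = -3*((-61 + 57) - 15) = -3*(-4 - 15) = -3*(-19) = 57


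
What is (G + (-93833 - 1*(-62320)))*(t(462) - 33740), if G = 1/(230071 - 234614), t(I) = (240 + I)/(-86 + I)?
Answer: 227013347574410/213521 ≈ 1.0632e+9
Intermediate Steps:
t(I) = (240 + I)/(-86 + I)
G = -1/4543 (G = 1/(-4543) = -1/4543 ≈ -0.00022012)
(G + (-93833 - 1*(-62320)))*(t(462) - 33740) = (-1/4543 + (-93833 - 1*(-62320)))*((240 + 462)/(-86 + 462) - 33740) = (-1/4543 + (-93833 + 62320))*(702/376 - 33740) = (-1/4543 - 31513)*((1/376)*702 - 33740) = -143163560*(351/188 - 33740)/4543 = -143163560/4543*(-6342769/188) = 227013347574410/213521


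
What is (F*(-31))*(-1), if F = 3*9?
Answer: 837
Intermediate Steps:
F = 27
(F*(-31))*(-1) = (27*(-31))*(-1) = -837*(-1) = 837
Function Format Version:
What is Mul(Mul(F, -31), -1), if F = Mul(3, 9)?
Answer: 837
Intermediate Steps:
F = 27
Mul(Mul(F, -31), -1) = Mul(Mul(27, -31), -1) = Mul(-837, -1) = 837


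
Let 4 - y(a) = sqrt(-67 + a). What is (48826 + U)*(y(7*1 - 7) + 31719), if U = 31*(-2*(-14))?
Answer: 1576442762 - 49694*I*sqrt(67) ≈ 1.5764e+9 - 4.0676e+5*I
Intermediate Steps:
y(a) = 4 - sqrt(-67 + a)
U = 868 (U = 31*28 = 868)
(48826 + U)*(y(7*1 - 7) + 31719) = (48826 + 868)*((4 - sqrt(-67 + (7*1 - 7))) + 31719) = 49694*((4 - sqrt(-67 + (7 - 7))) + 31719) = 49694*((4 - sqrt(-67 + 0)) + 31719) = 49694*((4 - sqrt(-67)) + 31719) = 49694*((4 - I*sqrt(67)) + 31719) = 49694*(31723 - I*sqrt(67)) = 1576442762 - 49694*I*sqrt(67)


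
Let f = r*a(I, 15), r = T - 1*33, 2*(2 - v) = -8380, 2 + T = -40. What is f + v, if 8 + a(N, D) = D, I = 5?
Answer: 3667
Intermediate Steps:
a(N, D) = -8 + D
T = -42 (T = -2 - 40 = -42)
v = 4192 (v = 2 - 1/2*(-8380) = 2 + 4190 = 4192)
r = -75 (r = -42 - 1*33 = -42 - 33 = -75)
f = -525 (f = -75*(-8 + 15) = -75*7 = -525)
f + v = -525 + 4192 = 3667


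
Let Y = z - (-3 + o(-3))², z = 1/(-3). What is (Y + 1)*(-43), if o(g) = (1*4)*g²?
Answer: 140395/3 ≈ 46798.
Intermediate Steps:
z = -⅓ ≈ -0.33333
o(g) = 4*g²
Y = -3268/3 (Y = -⅓ - (-3 + 4*(-3)²)² = -⅓ - (-3 + 4*9)² = -⅓ - (-3 + 36)² = -⅓ - 1*33² = -⅓ - 1*1089 = -⅓ - 1089 = -3268/3 ≈ -1089.3)
(Y + 1)*(-43) = (-3268/3 + 1)*(-43) = -3265/3*(-43) = 140395/3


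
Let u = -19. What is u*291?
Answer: -5529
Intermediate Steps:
u*291 = -19*291 = -5529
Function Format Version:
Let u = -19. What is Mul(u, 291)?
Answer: -5529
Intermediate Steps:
Mul(u, 291) = Mul(-19, 291) = -5529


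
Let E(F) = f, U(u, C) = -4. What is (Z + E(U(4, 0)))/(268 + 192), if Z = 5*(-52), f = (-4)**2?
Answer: -61/115 ≈ -0.53043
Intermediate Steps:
f = 16
E(F) = 16
Z = -260
(Z + E(U(4, 0)))/(268 + 192) = (-260 + 16)/(268 + 192) = -244/460 = -244*1/460 = -61/115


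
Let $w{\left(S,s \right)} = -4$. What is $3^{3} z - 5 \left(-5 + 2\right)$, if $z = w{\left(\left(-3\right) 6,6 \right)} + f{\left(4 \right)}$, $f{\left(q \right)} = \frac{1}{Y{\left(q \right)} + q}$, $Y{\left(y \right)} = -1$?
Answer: $-84$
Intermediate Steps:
$f{\left(q \right)} = \frac{1}{-1 + q}$
$z = - \frac{11}{3}$ ($z = -4 + \frac{1}{-1 + 4} = -4 + \frac{1}{3} = - \frac{11}{3} \approx -3.6667$)
$3^{3} z - 5 \left(-5 + 2\right) = 3^{3} \left(- \frac{11}{3}\right) - 5 \left(-5 + 2\right) = 27 \left(- \frac{11}{3}\right) - -15 = -99 + 15 = -84$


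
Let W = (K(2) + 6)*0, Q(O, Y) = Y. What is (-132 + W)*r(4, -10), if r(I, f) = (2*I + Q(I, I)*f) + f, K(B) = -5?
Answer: 5544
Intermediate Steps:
W = 0 (W = (-5 + 6)*0 = 1*0 = 0)
r(I, f) = f + 2*I + I*f (r(I, f) = (2*I + I*f) + f = f + 2*I + I*f)
(-132 + W)*r(4, -10) = (-132 + 0)*(-10 + 2*4 + 4*(-10)) = -132*(-10 + 8 - 40) = -132*(-42) = 5544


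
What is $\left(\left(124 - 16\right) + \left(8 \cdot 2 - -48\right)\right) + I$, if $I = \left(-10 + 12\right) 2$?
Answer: $176$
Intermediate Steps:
$I = 4$ ($I = 2 \cdot 2 = 4$)
$\left(\left(124 - 16\right) + \left(8 \cdot 2 - -48\right)\right) + I = \left(\left(124 - 16\right) + \left(8 \cdot 2 - -48\right)\right) + 4 = \left(108 + \left(16 + 48\right)\right) + 4 = \left(108 + 64\right) + 4 = 172 + 4 = 176$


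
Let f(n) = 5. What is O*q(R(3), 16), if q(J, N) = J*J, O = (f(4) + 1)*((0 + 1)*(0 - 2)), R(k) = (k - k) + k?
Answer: -108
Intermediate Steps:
R(k) = k (R(k) = 0 + k = k)
O = -12 (O = (5 + 1)*((0 + 1)*(0 - 2)) = 6*(1*(-2)) = 6*(-2) = -12)
q(J, N) = J**2
O*q(R(3), 16) = -12*3**2 = -12*9 = -108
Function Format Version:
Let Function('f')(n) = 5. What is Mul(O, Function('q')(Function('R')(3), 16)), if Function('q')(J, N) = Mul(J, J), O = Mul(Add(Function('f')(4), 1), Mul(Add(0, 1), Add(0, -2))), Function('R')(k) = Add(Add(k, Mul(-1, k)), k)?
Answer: -108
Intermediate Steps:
Function('R')(k) = k (Function('R')(k) = Add(0, k) = k)
O = -12 (O = Mul(Add(5, 1), Mul(Add(0, 1), Add(0, -2))) = Mul(6, Mul(1, -2)) = Mul(6, -2) = -12)
Function('q')(J, N) = Pow(J, 2)
Mul(O, Function('q')(Function('R')(3), 16)) = Mul(-12, Pow(3, 2)) = Mul(-12, 9) = -108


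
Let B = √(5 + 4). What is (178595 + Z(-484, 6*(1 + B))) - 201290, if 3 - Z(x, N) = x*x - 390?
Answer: -256558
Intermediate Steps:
B = 3 (B = √9 = 3)
Z(x, N) = 393 - x² (Z(x, N) = 3 - (x*x - 390) = 3 - (x² - 390) = 3 - (-390 + x²) = 3 + (390 - x²) = 393 - x²)
(178595 + Z(-484, 6*(1 + B))) - 201290 = (178595 + (393 - 1*(-484)²)) - 201290 = (178595 + (393 - 1*234256)) - 201290 = (178595 + (393 - 234256)) - 201290 = (178595 - 233863) - 201290 = -55268 - 201290 = -256558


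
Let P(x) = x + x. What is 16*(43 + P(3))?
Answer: 784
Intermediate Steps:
P(x) = 2*x
16*(43 + P(3)) = 16*(43 + 2*3) = 16*(43 + 6) = 16*49 = 784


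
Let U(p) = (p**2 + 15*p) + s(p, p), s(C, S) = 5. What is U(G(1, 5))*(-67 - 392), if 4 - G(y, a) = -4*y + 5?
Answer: -27081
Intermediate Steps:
G(y, a) = -1 + 4*y (G(y, a) = 4 - (-4*y + 5) = 4 - (5 - 4*y) = 4 + (-5 + 4*y) = -1 + 4*y)
U(p) = 5 + p**2 + 15*p (U(p) = (p**2 + 15*p) + 5 = 5 + p**2 + 15*p)
U(G(1, 5))*(-67 - 392) = (5 + (-1 + 4*1)**2 + 15*(-1 + 4*1))*(-67 - 392) = (5 + (-1 + 4)**2 + 15*(-1 + 4))*(-459) = (5 + 3**2 + 15*3)*(-459) = (5 + 9 + 45)*(-459) = 59*(-459) = -27081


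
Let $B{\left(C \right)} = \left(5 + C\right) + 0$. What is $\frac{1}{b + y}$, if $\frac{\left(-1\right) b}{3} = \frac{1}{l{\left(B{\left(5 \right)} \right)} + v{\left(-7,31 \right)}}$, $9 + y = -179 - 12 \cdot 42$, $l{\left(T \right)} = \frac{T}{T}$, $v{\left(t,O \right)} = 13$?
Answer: $- \frac{14}{9691} \approx -0.0014446$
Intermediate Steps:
$B{\left(C \right)} = 5 + C$
$l{\left(T \right)} = 1$
$y = -692$ ($y = -9 - \left(179 + 12 \cdot 42\right) = -9 - 683 = -692$)
$b = - \frac{3}{14}$ ($b = - \frac{3}{1 + 13} = - \frac{3}{14} \approx -0.21429$)
$\frac{1}{b + y} = \frac{1}{- \frac{3}{14} - 692} = \frac{1}{- \frac{9691}{14}} = - \frac{14}{9691}$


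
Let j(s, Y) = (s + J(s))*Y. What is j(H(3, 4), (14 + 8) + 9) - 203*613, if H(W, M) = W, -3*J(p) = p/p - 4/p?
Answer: -1119083/9 ≈ -1.2434e+5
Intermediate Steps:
J(p) = -⅓ + 4/(3*p) (J(p) = -(p/p - 4/p)/3 = -(1 - 4/p)/3 = -⅓ + 4/(3*p))
j(s, Y) = Y*(s + (4 - s)/(3*s)) (j(s, Y) = (s + (4 - s)/(3*s))*Y = Y*(s + (4 - s)/(3*s)))
j(H(3, 4), (14 + 8) + 9) - 203*613 = (⅓)*((14 + 8) + 9)*(4 - 1*3 + 3*3²)/3 - 203*613 = (⅓)*(22 + 9)*(⅓)*(4 - 3 + 3*9) - 124439 = (⅓)*31*(⅓)*(4 - 3 + 27) - 124439 = (⅓)*31*(⅓)*28 - 124439 = 868/9 - 124439 = -1119083/9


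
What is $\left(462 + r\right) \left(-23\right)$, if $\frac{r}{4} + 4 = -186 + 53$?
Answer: $1978$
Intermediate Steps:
$r = -548$ ($r = -16 + 4 \left(-186 + 53\right) = -16 + 4 \left(-133\right) = -16 - 532 = -548$)
$\left(462 + r\right) \left(-23\right) = \left(462 - 548\right) \left(-23\right) = \left(-86\right) \left(-23\right) = 1978$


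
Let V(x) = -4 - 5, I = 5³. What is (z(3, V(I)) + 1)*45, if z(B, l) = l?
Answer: -360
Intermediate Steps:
I = 125
V(x) = -9
(z(3, V(I)) + 1)*45 = (-9 + 1)*45 = -8*45 = -360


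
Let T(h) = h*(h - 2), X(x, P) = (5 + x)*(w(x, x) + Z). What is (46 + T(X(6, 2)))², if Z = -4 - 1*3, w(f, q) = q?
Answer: 35721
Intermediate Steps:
Z = -7 (Z = -4 - 3 = -7)
X(x, P) = (-7 + x)*(5 + x) (X(x, P) = (5 + x)*(x - 7) = (5 + x)*(-7 + x) = (-7 + x)*(5 + x))
T(h) = h*(-2 + h)
(46 + T(X(6, 2)))² = (46 + (-35 + 6² - 2*6)*(-2 + (-35 + 6² - 2*6)))² = (46 + (-35 + 36 - 12)*(-2 + (-35 + 36 - 12)))² = (46 - 11*(-2 - 11))² = (46 - 11*(-13))² = (46 + 143)² = 189² = 35721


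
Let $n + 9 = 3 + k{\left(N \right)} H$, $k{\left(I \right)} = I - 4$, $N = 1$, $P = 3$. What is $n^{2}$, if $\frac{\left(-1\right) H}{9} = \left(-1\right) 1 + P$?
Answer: $2304$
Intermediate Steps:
$k{\left(I \right)} = -4 + I$
$H = -18$ ($H = - 9 \left(\left(-1\right) 1 + 3\right) = - 9 \left(-1 + 3\right) = \left(-9\right) 2 = -18$)
$n = 48$ ($n = -9 + \left(3 + \left(-4 + 1\right) \left(-18\right)\right) = -9 + \left(3 - -54\right) = -9 + \left(3 + 54\right) = -9 + 57 = 48$)
$n^{2} = 48^{2} = 2304$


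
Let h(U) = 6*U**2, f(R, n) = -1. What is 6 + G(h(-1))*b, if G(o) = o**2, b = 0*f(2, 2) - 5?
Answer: -174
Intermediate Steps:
b = -5 (b = 0*(-1) - 5 = 0 - 5 = -5)
6 + G(h(-1))*b = 6 + (6*(-1)**2)**2*(-5) = 6 + (6*1)**2*(-5) = 6 + 6**2*(-5) = 6 + 36*(-5) = 6 - 180 = -174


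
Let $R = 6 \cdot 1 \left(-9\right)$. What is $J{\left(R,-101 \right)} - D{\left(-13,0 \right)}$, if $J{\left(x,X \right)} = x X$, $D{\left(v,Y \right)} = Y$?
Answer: $5454$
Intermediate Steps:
$R = -54$ ($R = 6 \left(-9\right) = -54$)
$J{\left(x,X \right)} = X x$
$J{\left(R,-101 \right)} - D{\left(-13,0 \right)} = \left(-101\right) \left(-54\right) - 0 = 5454 + 0 = 5454$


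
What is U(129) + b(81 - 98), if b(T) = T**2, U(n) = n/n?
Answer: 290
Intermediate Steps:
U(n) = 1
U(129) + b(81 - 98) = 1 + (81 - 98)**2 = 1 + (-17)**2 = 1 + 289 = 290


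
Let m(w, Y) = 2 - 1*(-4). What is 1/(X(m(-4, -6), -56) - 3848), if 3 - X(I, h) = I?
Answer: -1/3851 ≈ -0.00025967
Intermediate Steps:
m(w, Y) = 6 (m(w, Y) = 2 + 4 = 6)
X(I, h) = 3 - I
1/(X(m(-4, -6), -56) - 3848) = 1/((3 - 1*6) - 3848) = 1/((3 - 6) - 3848) = 1/(-3 - 3848) = 1/(-3851) = -1/3851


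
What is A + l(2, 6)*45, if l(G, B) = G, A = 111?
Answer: 201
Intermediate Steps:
A + l(2, 6)*45 = 111 + 2*45 = 111 + 90 = 201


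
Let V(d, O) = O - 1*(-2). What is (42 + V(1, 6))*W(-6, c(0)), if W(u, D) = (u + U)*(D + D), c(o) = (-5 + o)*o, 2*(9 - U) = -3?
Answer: 0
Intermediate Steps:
V(d, O) = 2 + O (V(d, O) = O + 2 = 2 + O)
U = 21/2 (U = 9 - ½*(-3) = 9 + 3/2 = 21/2 ≈ 10.500)
c(o) = o*(-5 + o)
W(u, D) = 2*D*(21/2 + u) (W(u, D) = (u + 21/2)*(D + D) = (21/2 + u)*(2*D) = 2*D*(21/2 + u))
(42 + V(1, 6))*W(-6, c(0)) = (42 + (2 + 6))*((0*(-5 + 0))*(21 + 2*(-6))) = (42 + 8)*((0*(-5))*(21 - 12)) = 50*(0*9) = 50*0 = 0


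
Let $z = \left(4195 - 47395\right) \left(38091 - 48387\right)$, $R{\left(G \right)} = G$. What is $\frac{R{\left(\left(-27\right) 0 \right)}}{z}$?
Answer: $0$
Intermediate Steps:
$z = 444787200$ ($z = \left(-43200\right) \left(-10296\right) = 444787200$)
$\frac{R{\left(\left(-27\right) 0 \right)}}{z} = \frac{\left(-27\right) 0}{444787200} = 0 \cdot \frac{1}{444787200} = 0$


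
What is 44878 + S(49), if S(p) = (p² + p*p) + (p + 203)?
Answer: 49932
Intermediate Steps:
S(p) = 203 + p + 2*p² (S(p) = (p² + p²) + (203 + p) = 2*p² + (203 + p) = 203 + p + 2*p²)
44878 + S(49) = 44878 + (203 + 49 + 2*49²) = 44878 + (203 + 49 + 2*2401) = 44878 + (203 + 49 + 4802) = 44878 + 5054 = 49932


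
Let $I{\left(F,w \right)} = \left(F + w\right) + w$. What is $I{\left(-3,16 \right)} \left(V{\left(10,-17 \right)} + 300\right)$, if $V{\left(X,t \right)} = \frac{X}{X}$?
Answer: $8729$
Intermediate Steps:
$V{\left(X,t \right)} = 1$
$I{\left(F,w \right)} = F + 2 w$
$I{\left(-3,16 \right)} \left(V{\left(10,-17 \right)} + 300\right) = \left(-3 + 2 \cdot 16\right) \left(1 + 300\right) = \left(-3 + 32\right) 301 = 29 \cdot 301 = 8729$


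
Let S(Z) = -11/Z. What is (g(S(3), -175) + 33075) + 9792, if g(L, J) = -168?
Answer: 42699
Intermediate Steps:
(g(S(3), -175) + 33075) + 9792 = (-168 + 33075) + 9792 = 32907 + 9792 = 42699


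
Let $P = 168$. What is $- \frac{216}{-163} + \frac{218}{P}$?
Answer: $\frac{35911}{13692} \approx 2.6228$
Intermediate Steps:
$- \frac{216}{-163} + \frac{218}{P} = - \frac{216}{-163} + \frac{218}{168} = \left(-216\right) \left(- \frac{1}{163}\right) + 218 \cdot \frac{1}{168} = \frac{216}{163} + \frac{109}{84} = \frac{35911}{13692}$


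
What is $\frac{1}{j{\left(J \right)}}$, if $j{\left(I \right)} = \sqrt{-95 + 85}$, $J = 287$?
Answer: $- \frac{i \sqrt{10}}{10} \approx - 0.31623 i$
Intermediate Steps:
$j{\left(I \right)} = i \sqrt{10}$ ($j{\left(I \right)} = \sqrt{-10} = i \sqrt{10}$)
$\frac{1}{j{\left(J \right)}} = \frac{1}{i \sqrt{10}} = - \frac{i \sqrt{10}}{10}$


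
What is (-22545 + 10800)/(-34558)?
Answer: 11745/34558 ≈ 0.33986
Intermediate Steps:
(-22545 + 10800)/(-34558) = -11745*(-1/34558) = 11745/34558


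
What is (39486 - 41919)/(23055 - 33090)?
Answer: 811/3345 ≈ 0.24245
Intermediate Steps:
(39486 - 41919)/(23055 - 33090) = -2433/(-10035) = -2433*(-1/10035) = 811/3345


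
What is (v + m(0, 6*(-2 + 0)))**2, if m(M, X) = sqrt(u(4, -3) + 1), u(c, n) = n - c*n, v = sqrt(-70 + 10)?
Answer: -50 + 20*I*sqrt(6) ≈ -50.0 + 48.99*I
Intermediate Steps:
v = 2*I*sqrt(15) (v = sqrt(-60) = 2*I*sqrt(15) ≈ 7.746*I)
u(c, n) = n - c*n
m(M, X) = sqrt(10) (m(M, X) = sqrt(-3*(1 - 1*4) + 1) = sqrt(-3*(1 - 4) + 1) = sqrt(-3*(-3) + 1) = sqrt(9 + 1) = sqrt(10))
(v + m(0, 6*(-2 + 0)))**2 = (2*I*sqrt(15) + sqrt(10))**2 = (sqrt(10) + 2*I*sqrt(15))**2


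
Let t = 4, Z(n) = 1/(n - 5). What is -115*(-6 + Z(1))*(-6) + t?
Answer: -8617/2 ≈ -4308.5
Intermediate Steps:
Z(n) = 1/(-5 + n)
-115*(-6 + Z(1))*(-6) + t = -115*(-6 + 1/(-5 + 1))*(-6) + 4 = -115*(-6 + 1/(-4))*(-6) + 4 = -115*(-6 - 1/4)*(-6) + 4 = -(-2875)*(-6)/4 + 4 = -115*75/2 + 4 = -8625/2 + 4 = -8617/2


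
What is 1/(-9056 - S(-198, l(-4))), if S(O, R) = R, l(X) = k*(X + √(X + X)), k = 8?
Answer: I/(16*(√2 - 564*I)) ≈ -0.00011081 + 2.7787e-7*I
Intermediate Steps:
l(X) = 8*X + 8*√2*√X (l(X) = 8*(X + √(X + X)) = 8*(X + √(2*X)) = 8*(X + √2*√X) = 8*X + 8*√2*√X)
1/(-9056 - S(-198, l(-4))) = 1/(-9056 - (8*(-4) + 8*√2*√(-4))) = 1/(-9056 - (-32 + 8*√2*(2*I))) = 1/(-9056 - (-32 + 16*I*√2)) = 1/(-9056 + (32 - 16*I*√2)) = 1/(-9024 - 16*I*√2)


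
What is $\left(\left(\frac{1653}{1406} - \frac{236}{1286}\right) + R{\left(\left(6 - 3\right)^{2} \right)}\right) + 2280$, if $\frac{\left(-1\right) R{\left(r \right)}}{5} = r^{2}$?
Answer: $\frac{89263459}{47582} \approx 1876.0$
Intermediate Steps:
$R{\left(r \right)} = - 5 r^{2}$
$\left(\left(\frac{1653}{1406} - \frac{236}{1286}\right) + R{\left(\left(6 - 3\right)^{2} \right)}\right) + 2280 = \left(\left(\frac{1653}{1406} - \frac{236}{1286}\right) - 5 \left(\left(6 - 3\right)^{2}\right)^{2}\right) + 2280 = \left(\left(1653 \cdot \frac{1}{1406} - \frac{118}{643}\right) - 5 \left(3^{2}\right)^{2}\right) + 2280 = \left(\left(\frac{87}{74} - \frac{118}{643}\right) - 5 \cdot 9^{2}\right) + 2280 = \left(\frac{47209}{47582} - 405\right) + 2280 = - \frac{19223501}{47582} + 2280 = \frac{89263459}{47582}$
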